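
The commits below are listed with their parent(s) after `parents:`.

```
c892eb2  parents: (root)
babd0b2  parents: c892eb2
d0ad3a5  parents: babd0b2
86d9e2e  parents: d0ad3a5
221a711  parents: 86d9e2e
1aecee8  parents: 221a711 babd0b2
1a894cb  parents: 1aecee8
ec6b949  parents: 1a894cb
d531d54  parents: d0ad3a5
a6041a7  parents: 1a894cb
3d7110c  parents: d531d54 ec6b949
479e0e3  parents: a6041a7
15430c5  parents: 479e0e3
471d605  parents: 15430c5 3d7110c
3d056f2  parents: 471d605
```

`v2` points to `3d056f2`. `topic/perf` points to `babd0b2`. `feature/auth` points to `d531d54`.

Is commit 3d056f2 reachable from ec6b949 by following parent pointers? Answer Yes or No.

No

Ancestors of ec6b949: {1a894cb, 1aecee8, 221a711, 86d9e2e, babd0b2, c892eb2, d0ad3a5, ec6b949}.
3d056f2 is not in that set, so it is not an ancestor of ec6b949.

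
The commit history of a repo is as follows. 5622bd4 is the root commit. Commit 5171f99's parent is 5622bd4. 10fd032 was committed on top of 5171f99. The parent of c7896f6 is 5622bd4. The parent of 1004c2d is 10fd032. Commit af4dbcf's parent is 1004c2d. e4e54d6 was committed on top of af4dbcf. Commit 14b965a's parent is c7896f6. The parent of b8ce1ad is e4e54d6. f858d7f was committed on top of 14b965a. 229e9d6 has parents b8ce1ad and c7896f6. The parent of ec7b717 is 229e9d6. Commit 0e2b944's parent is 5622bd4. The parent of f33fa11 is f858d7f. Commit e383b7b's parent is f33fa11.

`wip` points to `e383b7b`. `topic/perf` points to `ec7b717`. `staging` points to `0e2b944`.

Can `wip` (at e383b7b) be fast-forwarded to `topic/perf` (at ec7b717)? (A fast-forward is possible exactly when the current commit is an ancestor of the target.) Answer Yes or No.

No

A fast-forward from e383b7b to ec7b717 is possible iff e383b7b is an ancestor of ec7b717.
Ancestors of ec7b717: {1004c2d, 10fd032, 229e9d6, 5171f99, 5622bd4, af4dbcf, b8ce1ad, c7896f6, e4e54d6, ec7b717}.
e383b7b is not among them, so fast-forward is not possible.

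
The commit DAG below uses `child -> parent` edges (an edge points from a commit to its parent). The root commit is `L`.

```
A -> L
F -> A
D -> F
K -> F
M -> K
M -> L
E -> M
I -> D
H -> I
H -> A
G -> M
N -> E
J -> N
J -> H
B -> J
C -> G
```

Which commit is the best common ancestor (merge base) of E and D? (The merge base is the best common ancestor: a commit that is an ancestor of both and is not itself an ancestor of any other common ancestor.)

F

Ancestors of E: {A, E, F, K, L, M}.
Ancestors of D: {A, D, F, L}.
Common ancestors: {A, F, L}.
Among these, F is not an ancestor of any other common ancestor — it is the merge base.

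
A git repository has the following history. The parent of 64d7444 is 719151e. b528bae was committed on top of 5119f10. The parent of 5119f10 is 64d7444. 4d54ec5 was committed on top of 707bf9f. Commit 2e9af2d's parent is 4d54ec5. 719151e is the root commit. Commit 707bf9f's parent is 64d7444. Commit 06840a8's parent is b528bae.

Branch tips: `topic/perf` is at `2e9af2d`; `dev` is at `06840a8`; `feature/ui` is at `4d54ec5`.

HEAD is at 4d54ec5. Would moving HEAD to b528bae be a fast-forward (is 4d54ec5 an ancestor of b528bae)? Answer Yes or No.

No

A fast-forward from 4d54ec5 to b528bae is possible iff 4d54ec5 is an ancestor of b528bae.
Ancestors of b528bae: {5119f10, 64d7444, 719151e, b528bae}.
4d54ec5 is not among them, so fast-forward is not possible.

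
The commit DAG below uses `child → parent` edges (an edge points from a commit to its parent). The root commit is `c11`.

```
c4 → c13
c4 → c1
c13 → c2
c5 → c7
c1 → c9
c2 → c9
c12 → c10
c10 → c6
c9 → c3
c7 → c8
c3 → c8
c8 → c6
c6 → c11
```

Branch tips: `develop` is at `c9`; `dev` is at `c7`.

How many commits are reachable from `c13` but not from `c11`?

6

Reachable from c13: {c11, c13, c2, c3, c6, c8, c9}.
Reachable from c11: {c11}.
In c13's history but not c11's: {c13, c2, c3, c6, c8, c9} — 6 commits.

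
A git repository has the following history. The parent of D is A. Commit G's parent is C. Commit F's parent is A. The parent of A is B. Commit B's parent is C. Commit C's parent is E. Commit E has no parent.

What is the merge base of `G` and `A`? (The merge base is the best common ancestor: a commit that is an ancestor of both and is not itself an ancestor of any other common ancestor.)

C

Ancestors of G: {C, E, G}.
Ancestors of A: {A, B, C, E}.
Common ancestors: {C, E}.
Among these, C is not an ancestor of any other common ancestor — it is the merge base.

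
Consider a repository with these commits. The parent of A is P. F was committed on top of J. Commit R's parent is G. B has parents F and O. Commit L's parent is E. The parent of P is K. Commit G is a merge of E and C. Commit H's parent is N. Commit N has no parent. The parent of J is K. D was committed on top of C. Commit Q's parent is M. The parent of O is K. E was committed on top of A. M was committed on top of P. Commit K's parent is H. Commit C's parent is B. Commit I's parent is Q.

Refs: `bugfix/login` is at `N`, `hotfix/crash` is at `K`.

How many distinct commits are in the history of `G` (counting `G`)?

Walking parent pointers from G: reachable set = {A, B, C, E, F, G, H, J, K, N, O, P}.
That is 12 commits.

12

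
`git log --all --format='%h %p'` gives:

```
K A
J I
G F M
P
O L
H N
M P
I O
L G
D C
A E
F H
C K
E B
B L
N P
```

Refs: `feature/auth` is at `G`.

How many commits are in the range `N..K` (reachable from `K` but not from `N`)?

Reachable from K: {A, B, E, F, G, H, K, L, M, N, P}.
Reachable from N: {N, P}.
In K's history but not N's: {A, B, E, F, G, H, K, L, M} — 9 commits.

9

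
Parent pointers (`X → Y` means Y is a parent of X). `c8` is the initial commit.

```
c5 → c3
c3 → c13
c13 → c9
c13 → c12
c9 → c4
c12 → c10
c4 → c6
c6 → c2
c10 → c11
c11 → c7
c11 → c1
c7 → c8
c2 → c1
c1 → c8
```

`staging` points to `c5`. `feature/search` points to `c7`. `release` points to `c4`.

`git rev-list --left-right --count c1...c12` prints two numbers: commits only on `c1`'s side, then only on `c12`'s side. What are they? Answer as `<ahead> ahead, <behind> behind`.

Reachable from c1: {c1, c8}.
Reachable from c12: {c1, c10, c11, c12, c7, c8}.
Only in c1's history (ahead): {} — 0.
Only in c12's history (behind): {c10, c11, c12, c7} — 4.

0 ahead, 4 behind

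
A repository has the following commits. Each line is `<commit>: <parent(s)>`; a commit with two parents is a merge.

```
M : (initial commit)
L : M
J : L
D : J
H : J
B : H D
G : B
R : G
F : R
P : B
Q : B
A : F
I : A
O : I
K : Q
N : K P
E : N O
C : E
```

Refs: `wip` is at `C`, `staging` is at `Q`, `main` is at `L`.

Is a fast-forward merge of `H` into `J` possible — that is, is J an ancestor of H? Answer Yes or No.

A fast-forward from J to H is possible iff J is an ancestor of H.
Ancestors of H: {H, J, L, M}.
J is among them, so fast-forward is possible.

Yes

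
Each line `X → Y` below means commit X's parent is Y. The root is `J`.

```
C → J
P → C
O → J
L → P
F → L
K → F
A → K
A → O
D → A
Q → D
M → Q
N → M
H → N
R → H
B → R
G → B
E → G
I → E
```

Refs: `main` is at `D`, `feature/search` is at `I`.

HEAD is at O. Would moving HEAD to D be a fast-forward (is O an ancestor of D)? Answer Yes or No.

Yes

A fast-forward from O to D is possible iff O is an ancestor of D.
Ancestors of D: {A, C, D, F, J, K, L, O, P}.
O is among them, so fast-forward is possible.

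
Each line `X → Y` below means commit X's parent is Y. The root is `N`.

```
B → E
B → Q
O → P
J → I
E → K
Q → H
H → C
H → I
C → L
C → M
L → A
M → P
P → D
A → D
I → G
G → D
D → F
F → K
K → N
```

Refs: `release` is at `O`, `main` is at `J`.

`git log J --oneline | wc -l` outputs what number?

Walking parent pointers from J: reachable set = {D, F, G, I, J, K, N}.
That is 7 commits.

7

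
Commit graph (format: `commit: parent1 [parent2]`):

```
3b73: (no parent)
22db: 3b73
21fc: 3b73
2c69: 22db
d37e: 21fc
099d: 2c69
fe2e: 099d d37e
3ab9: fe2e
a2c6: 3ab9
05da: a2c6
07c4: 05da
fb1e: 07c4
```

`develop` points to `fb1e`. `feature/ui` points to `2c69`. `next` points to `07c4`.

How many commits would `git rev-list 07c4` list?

Walking parent pointers from 07c4: reachable set = {05da, 07c4, 099d, 21fc, 22db, 2c69, 3ab9, 3b73, a2c6, d37e, fe2e}.
That is 11 commits.

11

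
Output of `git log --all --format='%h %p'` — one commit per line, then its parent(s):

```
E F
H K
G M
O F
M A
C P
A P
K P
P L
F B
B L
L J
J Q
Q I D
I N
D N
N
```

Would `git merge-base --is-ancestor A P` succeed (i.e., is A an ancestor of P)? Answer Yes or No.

No

Ancestors of P: {D, I, J, L, N, P, Q}.
A is not in that set, so it is not an ancestor of P.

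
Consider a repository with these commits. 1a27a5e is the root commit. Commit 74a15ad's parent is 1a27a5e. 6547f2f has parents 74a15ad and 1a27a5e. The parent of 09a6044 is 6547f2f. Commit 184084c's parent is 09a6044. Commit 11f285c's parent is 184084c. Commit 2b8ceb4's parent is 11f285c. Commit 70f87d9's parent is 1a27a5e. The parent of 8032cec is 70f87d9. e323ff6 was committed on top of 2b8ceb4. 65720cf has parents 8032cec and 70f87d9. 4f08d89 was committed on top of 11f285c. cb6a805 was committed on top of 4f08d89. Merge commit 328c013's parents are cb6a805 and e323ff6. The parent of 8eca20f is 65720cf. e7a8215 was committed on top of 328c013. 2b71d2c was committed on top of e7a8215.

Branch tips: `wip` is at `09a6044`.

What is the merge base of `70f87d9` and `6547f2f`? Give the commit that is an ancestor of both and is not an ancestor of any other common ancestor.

1a27a5e

Ancestors of 70f87d9: {1a27a5e, 70f87d9}.
Ancestors of 6547f2f: {1a27a5e, 6547f2f, 74a15ad}.
Common ancestors: {1a27a5e}.
The only common ancestor is 1a27a5e, so it is the merge base.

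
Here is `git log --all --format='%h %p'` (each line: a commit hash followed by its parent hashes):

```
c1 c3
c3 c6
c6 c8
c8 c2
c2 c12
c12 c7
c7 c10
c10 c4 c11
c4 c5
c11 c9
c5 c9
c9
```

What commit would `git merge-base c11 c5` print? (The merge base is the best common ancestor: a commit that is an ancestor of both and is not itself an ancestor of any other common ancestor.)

c9

Ancestors of c11: {c11, c9}.
Ancestors of c5: {c5, c9}.
Common ancestors: {c9}.
The only common ancestor is c9, so it is the merge base.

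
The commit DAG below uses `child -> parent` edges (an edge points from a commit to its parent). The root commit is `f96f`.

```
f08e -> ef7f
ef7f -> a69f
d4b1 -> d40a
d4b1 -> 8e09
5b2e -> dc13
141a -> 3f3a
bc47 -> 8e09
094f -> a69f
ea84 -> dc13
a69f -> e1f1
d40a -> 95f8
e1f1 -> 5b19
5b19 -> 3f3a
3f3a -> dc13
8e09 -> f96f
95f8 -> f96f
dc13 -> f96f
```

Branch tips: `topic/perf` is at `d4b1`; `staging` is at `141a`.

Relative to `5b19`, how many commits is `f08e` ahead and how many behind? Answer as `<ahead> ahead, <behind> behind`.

4 ahead, 0 behind

Reachable from f08e: {3f3a, 5b19, a69f, dc13, e1f1, ef7f, f08e, f96f}.
Reachable from 5b19: {3f3a, 5b19, dc13, f96f}.
Only in f08e's history (ahead): {a69f, e1f1, ef7f, f08e} — 4.
Only in 5b19's history (behind): {} — 0.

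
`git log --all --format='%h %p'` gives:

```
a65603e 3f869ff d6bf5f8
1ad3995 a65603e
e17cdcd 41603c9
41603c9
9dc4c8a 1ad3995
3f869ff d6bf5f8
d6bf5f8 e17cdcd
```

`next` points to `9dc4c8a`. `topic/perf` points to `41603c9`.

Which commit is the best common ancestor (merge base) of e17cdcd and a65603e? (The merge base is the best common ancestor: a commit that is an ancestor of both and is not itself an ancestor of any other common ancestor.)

e17cdcd

Ancestors of e17cdcd: {41603c9, e17cdcd}.
Ancestors of a65603e: {3f869ff, 41603c9, a65603e, d6bf5f8, e17cdcd}.
Common ancestors: {41603c9, e17cdcd}.
Among these, e17cdcd is not an ancestor of any other common ancestor — it is the merge base.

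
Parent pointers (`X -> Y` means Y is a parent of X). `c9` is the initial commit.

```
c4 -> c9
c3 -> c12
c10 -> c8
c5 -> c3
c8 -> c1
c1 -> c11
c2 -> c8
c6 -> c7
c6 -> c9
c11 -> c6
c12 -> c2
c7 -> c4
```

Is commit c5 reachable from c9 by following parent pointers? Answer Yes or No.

Ancestors of c9: {c9}.
c5 is not in that set, so it is not an ancestor of c9.

No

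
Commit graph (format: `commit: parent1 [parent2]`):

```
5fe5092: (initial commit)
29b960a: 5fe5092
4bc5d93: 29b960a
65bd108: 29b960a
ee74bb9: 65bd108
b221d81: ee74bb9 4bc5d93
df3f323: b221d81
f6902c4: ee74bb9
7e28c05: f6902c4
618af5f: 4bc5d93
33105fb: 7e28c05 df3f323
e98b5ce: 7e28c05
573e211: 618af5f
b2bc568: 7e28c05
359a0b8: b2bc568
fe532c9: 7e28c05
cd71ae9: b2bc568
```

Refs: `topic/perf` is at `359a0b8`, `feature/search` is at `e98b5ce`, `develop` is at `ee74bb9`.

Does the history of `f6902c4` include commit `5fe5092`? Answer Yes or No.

Ancestors of f6902c4 (commits reachable by following parents): {29b960a, 5fe5092, 65bd108, ee74bb9, f6902c4}.
5fe5092 is in that set, so it is an ancestor of f6902c4.

Yes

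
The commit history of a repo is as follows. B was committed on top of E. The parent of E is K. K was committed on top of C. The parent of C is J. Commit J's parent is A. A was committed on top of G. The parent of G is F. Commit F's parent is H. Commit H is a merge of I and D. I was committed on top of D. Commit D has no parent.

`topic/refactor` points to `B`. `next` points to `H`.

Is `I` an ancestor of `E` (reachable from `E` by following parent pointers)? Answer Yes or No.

Yes

Ancestors of E (commits reachable by following parents): {A, C, D, E, F, G, H, I, J, K}.
I is in that set, so it is an ancestor of E.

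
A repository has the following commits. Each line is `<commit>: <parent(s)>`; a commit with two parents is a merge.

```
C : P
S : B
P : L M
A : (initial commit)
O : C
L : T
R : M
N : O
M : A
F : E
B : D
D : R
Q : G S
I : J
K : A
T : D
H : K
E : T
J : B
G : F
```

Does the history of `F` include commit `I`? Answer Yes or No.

No

Ancestors of F: {A, D, E, F, M, R, T}.
I is not in that set, so it is not an ancestor of F.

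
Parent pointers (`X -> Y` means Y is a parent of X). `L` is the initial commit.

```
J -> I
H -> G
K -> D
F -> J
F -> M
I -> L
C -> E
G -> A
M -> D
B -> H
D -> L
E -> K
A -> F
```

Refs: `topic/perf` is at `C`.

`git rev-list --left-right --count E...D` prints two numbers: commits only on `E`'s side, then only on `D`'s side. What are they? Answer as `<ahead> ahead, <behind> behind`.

2 ahead, 0 behind

Reachable from E: {D, E, K, L}.
Reachable from D: {D, L}.
Only in E's history (ahead): {E, K} — 2.
Only in D's history (behind): {} — 0.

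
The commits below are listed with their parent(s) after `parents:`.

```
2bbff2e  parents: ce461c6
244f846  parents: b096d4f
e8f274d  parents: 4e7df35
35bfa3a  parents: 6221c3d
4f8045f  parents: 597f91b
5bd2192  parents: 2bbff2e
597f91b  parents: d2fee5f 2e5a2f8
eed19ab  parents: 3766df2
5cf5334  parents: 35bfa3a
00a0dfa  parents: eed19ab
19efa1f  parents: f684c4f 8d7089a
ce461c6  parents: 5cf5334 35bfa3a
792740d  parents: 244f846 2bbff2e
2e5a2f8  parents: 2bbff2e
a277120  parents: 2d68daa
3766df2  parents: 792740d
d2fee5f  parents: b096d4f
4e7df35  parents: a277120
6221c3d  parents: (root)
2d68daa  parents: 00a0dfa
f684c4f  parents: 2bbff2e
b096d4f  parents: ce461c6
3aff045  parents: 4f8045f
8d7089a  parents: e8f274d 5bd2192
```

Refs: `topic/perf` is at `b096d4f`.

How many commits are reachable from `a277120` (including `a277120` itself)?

Walking parent pointers from a277120: reachable set = {00a0dfa, 244f846, 2bbff2e, 2d68daa, 35bfa3a, 3766df2, 5cf5334, 6221c3d, 792740d, a277120, b096d4f, ce461c6, eed19ab}.
That is 13 commits.

13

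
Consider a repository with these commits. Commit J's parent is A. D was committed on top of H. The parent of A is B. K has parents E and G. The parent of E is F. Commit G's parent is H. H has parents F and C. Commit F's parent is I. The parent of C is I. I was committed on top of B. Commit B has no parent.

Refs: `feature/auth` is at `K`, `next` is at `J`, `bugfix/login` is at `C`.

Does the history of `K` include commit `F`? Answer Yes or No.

Yes

Ancestors of K (commits reachable by following parents): {B, C, E, F, G, H, I, K}.
F is in that set, so it is an ancestor of K.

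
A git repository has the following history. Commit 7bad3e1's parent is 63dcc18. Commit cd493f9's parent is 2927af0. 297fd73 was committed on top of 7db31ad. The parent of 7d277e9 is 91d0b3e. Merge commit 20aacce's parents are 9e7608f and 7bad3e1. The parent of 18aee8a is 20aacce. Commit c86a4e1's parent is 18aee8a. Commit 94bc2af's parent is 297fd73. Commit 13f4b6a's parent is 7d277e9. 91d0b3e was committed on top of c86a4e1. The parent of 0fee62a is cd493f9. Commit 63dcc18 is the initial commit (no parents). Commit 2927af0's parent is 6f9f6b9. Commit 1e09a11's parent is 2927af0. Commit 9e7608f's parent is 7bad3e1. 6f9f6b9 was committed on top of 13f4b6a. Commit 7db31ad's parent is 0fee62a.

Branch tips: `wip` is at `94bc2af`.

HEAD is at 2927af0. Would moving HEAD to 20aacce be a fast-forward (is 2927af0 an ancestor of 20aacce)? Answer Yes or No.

No

A fast-forward from 2927af0 to 20aacce is possible iff 2927af0 is an ancestor of 20aacce.
Ancestors of 20aacce: {20aacce, 63dcc18, 7bad3e1, 9e7608f}.
2927af0 is not among them, so fast-forward is not possible.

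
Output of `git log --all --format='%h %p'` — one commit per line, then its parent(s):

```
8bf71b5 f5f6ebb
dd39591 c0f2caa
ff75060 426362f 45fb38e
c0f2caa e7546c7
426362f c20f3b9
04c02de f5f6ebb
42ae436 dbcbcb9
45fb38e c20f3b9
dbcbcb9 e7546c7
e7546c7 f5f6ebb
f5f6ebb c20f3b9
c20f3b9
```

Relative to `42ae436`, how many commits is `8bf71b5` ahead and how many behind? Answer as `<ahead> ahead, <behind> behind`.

1 ahead, 3 behind

Reachable from 8bf71b5: {8bf71b5, c20f3b9, f5f6ebb}.
Reachable from 42ae436: {42ae436, c20f3b9, dbcbcb9, e7546c7, f5f6ebb}.
Only in 8bf71b5's history (ahead): {8bf71b5} — 1.
Only in 42ae436's history (behind): {42ae436, dbcbcb9, e7546c7} — 3.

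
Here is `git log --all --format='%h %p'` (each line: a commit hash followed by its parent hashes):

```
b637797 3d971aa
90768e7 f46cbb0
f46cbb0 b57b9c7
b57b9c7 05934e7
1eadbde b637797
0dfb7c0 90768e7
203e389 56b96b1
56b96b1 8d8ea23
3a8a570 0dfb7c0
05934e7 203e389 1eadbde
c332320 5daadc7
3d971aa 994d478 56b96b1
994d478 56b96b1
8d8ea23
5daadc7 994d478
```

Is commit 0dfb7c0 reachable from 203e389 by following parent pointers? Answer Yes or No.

Ancestors of 203e389: {203e389, 56b96b1, 8d8ea23}.
0dfb7c0 is not in that set, so it is not an ancestor of 203e389.

No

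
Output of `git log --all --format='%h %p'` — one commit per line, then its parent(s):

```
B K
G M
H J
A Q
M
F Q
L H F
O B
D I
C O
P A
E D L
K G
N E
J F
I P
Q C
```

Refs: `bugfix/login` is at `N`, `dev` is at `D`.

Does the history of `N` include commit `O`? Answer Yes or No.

Yes

Ancestors of N (commits reachable by following parents): {A, B, C, D, E, F, G, H, I, J, K, L, M, N, O, P, Q}.
O is in that set, so it is an ancestor of N.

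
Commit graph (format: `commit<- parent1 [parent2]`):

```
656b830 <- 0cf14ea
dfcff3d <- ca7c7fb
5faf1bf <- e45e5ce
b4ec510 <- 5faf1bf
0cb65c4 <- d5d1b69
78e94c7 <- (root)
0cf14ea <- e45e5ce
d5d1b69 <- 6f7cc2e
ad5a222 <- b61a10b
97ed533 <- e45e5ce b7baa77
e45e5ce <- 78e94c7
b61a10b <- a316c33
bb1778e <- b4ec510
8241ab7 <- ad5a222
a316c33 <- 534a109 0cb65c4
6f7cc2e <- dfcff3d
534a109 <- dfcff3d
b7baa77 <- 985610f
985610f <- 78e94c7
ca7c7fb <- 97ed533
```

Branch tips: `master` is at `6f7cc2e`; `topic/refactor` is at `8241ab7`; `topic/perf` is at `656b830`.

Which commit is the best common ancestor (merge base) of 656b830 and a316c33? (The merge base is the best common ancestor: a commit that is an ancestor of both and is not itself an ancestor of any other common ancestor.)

Ancestors of 656b830: {0cf14ea, 656b830, 78e94c7, e45e5ce}.
Ancestors of a316c33: {0cb65c4, 534a109, 6f7cc2e, 78e94c7, 97ed533, 985610f, a316c33, b7baa77, ca7c7fb, d5d1b69, dfcff3d, e45e5ce}.
Common ancestors: {78e94c7, e45e5ce}.
Among these, e45e5ce is not an ancestor of any other common ancestor — it is the merge base.

e45e5ce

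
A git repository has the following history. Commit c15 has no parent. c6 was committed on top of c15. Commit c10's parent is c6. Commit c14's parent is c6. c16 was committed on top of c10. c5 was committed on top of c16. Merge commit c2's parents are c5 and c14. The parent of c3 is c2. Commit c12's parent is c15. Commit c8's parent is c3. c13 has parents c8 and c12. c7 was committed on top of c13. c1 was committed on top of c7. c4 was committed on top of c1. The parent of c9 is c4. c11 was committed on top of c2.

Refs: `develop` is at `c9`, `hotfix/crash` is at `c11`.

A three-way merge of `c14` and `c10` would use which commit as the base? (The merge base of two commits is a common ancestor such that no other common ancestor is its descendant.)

c6

Ancestors of c14: {c14, c15, c6}.
Ancestors of c10: {c10, c15, c6}.
Common ancestors: {c15, c6}.
Among these, c6 is not an ancestor of any other common ancestor — it is the merge base.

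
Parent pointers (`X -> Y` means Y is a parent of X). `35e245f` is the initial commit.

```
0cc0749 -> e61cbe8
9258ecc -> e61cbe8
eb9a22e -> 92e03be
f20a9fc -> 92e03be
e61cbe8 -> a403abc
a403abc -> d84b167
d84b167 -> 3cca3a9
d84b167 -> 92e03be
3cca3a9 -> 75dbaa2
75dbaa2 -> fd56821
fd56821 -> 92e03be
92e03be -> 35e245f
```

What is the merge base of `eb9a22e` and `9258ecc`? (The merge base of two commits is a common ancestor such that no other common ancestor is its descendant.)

92e03be

Ancestors of eb9a22e: {35e245f, 92e03be, eb9a22e}.
Ancestors of 9258ecc: {35e245f, 3cca3a9, 75dbaa2, 9258ecc, 92e03be, a403abc, d84b167, e61cbe8, fd56821}.
Common ancestors: {35e245f, 92e03be}.
Among these, 92e03be is not an ancestor of any other common ancestor — it is the merge base.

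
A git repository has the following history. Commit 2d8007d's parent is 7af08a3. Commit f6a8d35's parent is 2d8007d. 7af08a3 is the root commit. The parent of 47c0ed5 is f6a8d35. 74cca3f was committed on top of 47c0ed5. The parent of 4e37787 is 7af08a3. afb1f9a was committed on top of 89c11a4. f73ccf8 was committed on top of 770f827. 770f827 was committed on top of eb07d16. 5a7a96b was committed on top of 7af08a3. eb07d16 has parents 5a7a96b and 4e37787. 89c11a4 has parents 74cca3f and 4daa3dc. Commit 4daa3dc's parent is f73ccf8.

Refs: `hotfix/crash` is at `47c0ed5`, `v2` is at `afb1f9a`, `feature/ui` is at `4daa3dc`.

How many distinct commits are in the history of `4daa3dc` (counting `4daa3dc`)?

Walking parent pointers from 4daa3dc: reachable set = {4daa3dc, 4e37787, 5a7a96b, 770f827, 7af08a3, eb07d16, f73ccf8}.
That is 7 commits.

7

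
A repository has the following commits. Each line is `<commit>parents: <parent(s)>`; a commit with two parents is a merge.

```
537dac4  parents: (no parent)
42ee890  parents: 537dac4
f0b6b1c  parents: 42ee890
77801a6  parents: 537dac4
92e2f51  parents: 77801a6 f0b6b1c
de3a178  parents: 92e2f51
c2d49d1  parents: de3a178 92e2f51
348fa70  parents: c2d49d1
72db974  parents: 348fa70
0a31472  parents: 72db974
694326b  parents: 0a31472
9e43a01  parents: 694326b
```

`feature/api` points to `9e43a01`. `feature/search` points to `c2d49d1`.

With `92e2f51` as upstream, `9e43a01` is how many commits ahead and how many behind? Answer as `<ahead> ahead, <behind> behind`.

7 ahead, 0 behind

Reachable from 9e43a01: {0a31472, 348fa70, 42ee890, 537dac4, 694326b, 72db974, 77801a6, 92e2f51, 9e43a01, c2d49d1, de3a178, f0b6b1c}.
Reachable from 92e2f51: {42ee890, 537dac4, 77801a6, 92e2f51, f0b6b1c}.
Only in 9e43a01's history (ahead): {0a31472, 348fa70, 694326b, 72db974, 9e43a01, c2d49d1, de3a178} — 7.
Only in 92e2f51's history (behind): {} — 0.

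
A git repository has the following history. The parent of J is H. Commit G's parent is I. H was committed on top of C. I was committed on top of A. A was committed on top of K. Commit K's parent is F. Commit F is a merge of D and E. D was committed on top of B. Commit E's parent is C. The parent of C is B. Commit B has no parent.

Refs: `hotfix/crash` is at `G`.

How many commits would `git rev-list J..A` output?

5

Reachable from A: {A, B, C, D, E, F, K}.
Reachable from J: {B, C, H, J}.
In A's history but not J's: {A, D, E, F, K} — 5 commits.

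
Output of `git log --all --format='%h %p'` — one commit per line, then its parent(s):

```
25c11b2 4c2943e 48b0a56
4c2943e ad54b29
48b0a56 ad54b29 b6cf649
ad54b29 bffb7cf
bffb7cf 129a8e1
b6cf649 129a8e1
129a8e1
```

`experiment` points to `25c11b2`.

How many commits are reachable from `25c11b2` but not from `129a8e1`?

Reachable from 25c11b2: {129a8e1, 25c11b2, 48b0a56, 4c2943e, ad54b29, b6cf649, bffb7cf}.
Reachable from 129a8e1: {129a8e1}.
In 25c11b2's history but not 129a8e1's: {25c11b2, 48b0a56, 4c2943e, ad54b29, b6cf649, bffb7cf} — 6 commits.

6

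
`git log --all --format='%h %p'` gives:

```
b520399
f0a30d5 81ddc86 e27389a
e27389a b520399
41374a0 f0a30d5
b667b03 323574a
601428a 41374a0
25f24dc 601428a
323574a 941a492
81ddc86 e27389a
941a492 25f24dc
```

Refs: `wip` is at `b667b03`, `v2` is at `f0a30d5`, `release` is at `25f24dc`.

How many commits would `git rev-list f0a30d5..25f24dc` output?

3

Reachable from 25f24dc: {25f24dc, 41374a0, 601428a, 81ddc86, b520399, e27389a, f0a30d5}.
Reachable from f0a30d5: {81ddc86, b520399, e27389a, f0a30d5}.
In 25f24dc's history but not f0a30d5's: {25f24dc, 41374a0, 601428a} — 3 commits.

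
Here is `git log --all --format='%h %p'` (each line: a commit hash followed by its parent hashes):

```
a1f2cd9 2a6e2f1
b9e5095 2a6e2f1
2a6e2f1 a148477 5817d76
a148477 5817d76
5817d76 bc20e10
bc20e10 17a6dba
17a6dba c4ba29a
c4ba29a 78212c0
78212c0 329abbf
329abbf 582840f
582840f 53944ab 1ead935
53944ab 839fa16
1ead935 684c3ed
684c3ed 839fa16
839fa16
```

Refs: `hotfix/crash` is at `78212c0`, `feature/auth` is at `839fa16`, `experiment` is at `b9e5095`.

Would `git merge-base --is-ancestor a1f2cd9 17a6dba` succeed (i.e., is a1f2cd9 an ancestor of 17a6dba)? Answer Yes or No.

No

Ancestors of 17a6dba: {17a6dba, 1ead935, 329abbf, 53944ab, 582840f, 684c3ed, 78212c0, 839fa16, c4ba29a}.
a1f2cd9 is not in that set, so it is not an ancestor of 17a6dba.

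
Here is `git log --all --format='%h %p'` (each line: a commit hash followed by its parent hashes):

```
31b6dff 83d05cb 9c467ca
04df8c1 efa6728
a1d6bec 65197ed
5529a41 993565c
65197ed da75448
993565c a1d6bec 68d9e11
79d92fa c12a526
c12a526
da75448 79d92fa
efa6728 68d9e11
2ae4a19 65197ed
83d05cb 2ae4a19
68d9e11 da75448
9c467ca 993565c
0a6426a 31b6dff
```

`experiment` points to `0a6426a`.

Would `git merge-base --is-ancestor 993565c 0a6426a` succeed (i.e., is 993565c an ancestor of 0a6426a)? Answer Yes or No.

Yes

Ancestors of 0a6426a (commits reachable by following parents): {0a6426a, 2ae4a19, 31b6dff, 65197ed, 68d9e11, 79d92fa, 83d05cb, 993565c, 9c467ca, a1d6bec, c12a526, da75448}.
993565c is in that set, so it is an ancestor of 0a6426a.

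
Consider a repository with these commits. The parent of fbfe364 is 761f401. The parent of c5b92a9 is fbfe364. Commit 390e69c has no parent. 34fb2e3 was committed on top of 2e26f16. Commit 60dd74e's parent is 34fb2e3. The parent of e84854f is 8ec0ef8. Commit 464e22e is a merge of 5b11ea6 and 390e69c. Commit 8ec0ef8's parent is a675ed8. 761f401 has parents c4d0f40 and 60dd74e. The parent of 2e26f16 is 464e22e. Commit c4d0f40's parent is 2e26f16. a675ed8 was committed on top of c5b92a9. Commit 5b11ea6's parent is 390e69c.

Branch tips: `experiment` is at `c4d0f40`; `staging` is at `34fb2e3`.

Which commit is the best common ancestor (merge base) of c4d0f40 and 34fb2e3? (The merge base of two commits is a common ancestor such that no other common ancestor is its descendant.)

2e26f16

Ancestors of c4d0f40: {2e26f16, 390e69c, 464e22e, 5b11ea6, c4d0f40}.
Ancestors of 34fb2e3: {2e26f16, 34fb2e3, 390e69c, 464e22e, 5b11ea6}.
Common ancestors: {2e26f16, 390e69c, 464e22e, 5b11ea6}.
Among these, 2e26f16 is not an ancestor of any other common ancestor — it is the merge base.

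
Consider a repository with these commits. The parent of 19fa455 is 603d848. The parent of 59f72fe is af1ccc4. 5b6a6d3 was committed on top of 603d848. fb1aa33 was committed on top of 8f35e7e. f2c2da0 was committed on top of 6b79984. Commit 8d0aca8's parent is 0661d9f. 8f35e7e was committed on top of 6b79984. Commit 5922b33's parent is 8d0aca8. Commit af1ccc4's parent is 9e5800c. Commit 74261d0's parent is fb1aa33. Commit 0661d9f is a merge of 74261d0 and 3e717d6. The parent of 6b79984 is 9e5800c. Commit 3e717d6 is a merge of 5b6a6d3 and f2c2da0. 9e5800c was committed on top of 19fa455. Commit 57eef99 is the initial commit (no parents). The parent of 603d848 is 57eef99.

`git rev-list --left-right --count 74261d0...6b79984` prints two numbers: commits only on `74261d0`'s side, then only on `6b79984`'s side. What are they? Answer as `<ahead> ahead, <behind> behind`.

Reachable from 74261d0: {19fa455, 57eef99, 603d848, 6b79984, 74261d0, 8f35e7e, 9e5800c, fb1aa33}.
Reachable from 6b79984: {19fa455, 57eef99, 603d848, 6b79984, 9e5800c}.
Only in 74261d0's history (ahead): {74261d0, 8f35e7e, fb1aa33} — 3.
Only in 6b79984's history (behind): {} — 0.

3 ahead, 0 behind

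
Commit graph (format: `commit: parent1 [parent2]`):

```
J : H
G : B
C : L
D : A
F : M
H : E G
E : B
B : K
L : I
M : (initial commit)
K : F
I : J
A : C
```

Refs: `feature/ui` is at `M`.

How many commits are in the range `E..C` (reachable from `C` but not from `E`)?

Reachable from C: {B, C, E, F, G, H, I, J, K, L, M}.
Reachable from E: {B, E, F, K, M}.
In C's history but not E's: {C, G, H, I, J, L} — 6 commits.

6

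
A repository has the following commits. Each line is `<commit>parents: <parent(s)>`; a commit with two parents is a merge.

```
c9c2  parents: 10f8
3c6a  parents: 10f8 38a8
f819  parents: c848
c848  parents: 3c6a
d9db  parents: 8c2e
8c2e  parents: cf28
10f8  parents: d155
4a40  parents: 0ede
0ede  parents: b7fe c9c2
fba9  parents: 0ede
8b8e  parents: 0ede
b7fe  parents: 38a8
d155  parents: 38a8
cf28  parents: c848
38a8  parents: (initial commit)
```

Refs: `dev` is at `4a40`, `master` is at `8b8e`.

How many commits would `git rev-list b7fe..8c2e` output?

6

Reachable from 8c2e: {10f8, 38a8, 3c6a, 8c2e, c848, cf28, d155}.
Reachable from b7fe: {38a8, b7fe}.
In 8c2e's history but not b7fe's: {10f8, 3c6a, 8c2e, c848, cf28, d155} — 6 commits.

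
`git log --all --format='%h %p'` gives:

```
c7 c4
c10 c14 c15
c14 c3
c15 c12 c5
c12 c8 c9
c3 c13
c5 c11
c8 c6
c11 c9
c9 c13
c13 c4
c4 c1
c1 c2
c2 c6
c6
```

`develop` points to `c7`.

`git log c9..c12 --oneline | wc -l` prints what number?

2

Reachable from c12: {c1, c12, c13, c2, c4, c6, c8, c9}.
Reachable from c9: {c1, c13, c2, c4, c6, c9}.
In c12's history but not c9's: {c12, c8} — 2 commits.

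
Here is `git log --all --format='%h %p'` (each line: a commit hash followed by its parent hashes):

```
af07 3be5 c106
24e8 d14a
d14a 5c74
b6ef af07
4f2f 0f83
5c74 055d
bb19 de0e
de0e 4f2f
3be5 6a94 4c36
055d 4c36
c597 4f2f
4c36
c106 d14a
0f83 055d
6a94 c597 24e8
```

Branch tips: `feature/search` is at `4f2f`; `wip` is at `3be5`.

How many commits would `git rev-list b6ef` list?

Walking parent pointers from b6ef: reachable set = {055d, 0f83, 24e8, 3be5, 4c36, 4f2f, 5c74, 6a94, af07, b6ef, c106, c597, d14a}.
That is 13 commits.

13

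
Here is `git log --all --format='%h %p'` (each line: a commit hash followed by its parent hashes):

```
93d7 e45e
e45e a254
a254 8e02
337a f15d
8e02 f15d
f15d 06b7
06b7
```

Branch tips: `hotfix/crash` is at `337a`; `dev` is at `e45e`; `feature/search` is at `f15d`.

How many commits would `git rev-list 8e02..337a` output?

Reachable from 337a: {06b7, 337a, f15d}.
Reachable from 8e02: {06b7, 8e02, f15d}.
In 337a's history but not 8e02's: {337a} — 1 commit.

1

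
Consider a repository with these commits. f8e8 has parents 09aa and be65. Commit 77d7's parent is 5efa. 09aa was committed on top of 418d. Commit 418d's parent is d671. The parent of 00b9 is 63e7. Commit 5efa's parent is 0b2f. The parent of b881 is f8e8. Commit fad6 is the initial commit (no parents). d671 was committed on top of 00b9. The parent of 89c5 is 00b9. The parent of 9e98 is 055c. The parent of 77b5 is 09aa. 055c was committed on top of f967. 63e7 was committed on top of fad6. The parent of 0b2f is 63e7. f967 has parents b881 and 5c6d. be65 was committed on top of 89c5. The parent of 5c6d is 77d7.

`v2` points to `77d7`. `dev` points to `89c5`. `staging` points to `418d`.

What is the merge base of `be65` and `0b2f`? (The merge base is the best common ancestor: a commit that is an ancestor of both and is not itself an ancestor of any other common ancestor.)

Ancestors of be65: {00b9, 63e7, 89c5, be65, fad6}.
Ancestors of 0b2f: {0b2f, 63e7, fad6}.
Common ancestors: {63e7, fad6}.
Among these, 63e7 is not an ancestor of any other common ancestor — it is the merge base.

63e7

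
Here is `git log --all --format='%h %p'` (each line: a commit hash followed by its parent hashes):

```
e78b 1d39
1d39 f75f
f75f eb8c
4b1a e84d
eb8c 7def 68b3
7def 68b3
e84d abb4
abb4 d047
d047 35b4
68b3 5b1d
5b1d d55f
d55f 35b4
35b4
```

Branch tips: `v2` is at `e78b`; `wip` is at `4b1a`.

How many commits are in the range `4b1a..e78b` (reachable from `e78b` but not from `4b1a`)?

8

Reachable from e78b: {1d39, 35b4, 5b1d, 68b3, 7def, d55f, e78b, eb8c, f75f}.
Reachable from 4b1a: {35b4, 4b1a, abb4, d047, e84d}.
In e78b's history but not 4b1a's: {1d39, 5b1d, 68b3, 7def, d55f, e78b, eb8c, f75f} — 8 commits.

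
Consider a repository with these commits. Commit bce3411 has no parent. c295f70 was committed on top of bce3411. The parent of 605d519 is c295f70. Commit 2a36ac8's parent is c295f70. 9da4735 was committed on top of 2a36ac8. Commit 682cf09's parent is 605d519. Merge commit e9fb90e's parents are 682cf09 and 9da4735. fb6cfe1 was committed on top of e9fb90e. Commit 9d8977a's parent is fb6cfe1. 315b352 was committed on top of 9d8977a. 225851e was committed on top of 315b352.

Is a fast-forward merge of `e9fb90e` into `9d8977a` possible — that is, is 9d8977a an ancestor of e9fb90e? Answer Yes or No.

A fast-forward from 9d8977a to e9fb90e is possible iff 9d8977a is an ancestor of e9fb90e.
Ancestors of e9fb90e: {2a36ac8, 605d519, 682cf09, 9da4735, bce3411, c295f70, e9fb90e}.
9d8977a is not among them, so fast-forward is not possible.

No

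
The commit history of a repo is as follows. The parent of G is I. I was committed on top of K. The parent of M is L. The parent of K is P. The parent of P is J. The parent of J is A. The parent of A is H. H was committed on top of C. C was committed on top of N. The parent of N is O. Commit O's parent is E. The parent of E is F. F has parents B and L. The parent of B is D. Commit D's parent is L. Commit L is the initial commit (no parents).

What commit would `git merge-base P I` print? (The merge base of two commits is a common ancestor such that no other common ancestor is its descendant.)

P

Ancestors of P: {A, B, C, D, E, F, H, J, L, N, O, P}.
Ancestors of I: {A, B, C, D, E, F, H, I, J, K, L, N, O, P}.
Common ancestors: {A, B, C, D, E, F, H, J, L, N, O, P}.
Among these, P is not an ancestor of any other common ancestor — it is the merge base.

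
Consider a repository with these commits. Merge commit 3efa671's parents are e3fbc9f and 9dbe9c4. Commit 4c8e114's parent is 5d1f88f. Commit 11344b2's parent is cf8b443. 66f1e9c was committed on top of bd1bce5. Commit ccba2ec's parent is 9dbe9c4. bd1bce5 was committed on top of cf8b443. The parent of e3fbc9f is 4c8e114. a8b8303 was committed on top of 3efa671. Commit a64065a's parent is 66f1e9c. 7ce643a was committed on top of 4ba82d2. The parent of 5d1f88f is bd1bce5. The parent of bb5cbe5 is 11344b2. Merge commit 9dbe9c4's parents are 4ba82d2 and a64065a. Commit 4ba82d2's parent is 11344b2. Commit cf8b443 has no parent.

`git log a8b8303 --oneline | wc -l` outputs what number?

Walking parent pointers from a8b8303: reachable set = {11344b2, 3efa671, 4ba82d2, 4c8e114, 5d1f88f, 66f1e9c, 9dbe9c4, a64065a, a8b8303, bd1bce5, cf8b443, e3fbc9f}.
That is 12 commits.

12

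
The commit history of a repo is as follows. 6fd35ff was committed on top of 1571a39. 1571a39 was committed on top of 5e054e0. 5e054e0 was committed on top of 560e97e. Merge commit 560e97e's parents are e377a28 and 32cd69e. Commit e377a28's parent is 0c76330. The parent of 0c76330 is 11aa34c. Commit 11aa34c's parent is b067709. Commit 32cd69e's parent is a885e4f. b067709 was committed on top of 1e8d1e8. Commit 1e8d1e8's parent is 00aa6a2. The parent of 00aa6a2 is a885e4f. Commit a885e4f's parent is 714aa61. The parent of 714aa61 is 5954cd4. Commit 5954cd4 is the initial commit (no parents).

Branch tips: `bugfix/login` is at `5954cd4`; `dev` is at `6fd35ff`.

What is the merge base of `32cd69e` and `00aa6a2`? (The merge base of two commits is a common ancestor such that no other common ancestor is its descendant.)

Ancestors of 32cd69e: {32cd69e, 5954cd4, 714aa61, a885e4f}.
Ancestors of 00aa6a2: {00aa6a2, 5954cd4, 714aa61, a885e4f}.
Common ancestors: {5954cd4, 714aa61, a885e4f}.
Among these, a885e4f is not an ancestor of any other common ancestor — it is the merge base.

a885e4f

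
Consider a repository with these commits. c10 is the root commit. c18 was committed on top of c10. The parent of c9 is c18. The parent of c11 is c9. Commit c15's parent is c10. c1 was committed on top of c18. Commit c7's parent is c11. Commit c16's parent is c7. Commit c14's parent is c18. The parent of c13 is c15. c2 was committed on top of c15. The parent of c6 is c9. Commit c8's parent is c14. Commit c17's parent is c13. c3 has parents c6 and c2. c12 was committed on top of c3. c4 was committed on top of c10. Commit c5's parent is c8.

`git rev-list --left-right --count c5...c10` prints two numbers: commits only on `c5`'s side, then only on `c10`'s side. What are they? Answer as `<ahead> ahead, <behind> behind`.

4 ahead, 0 behind

Reachable from c5: {c10, c14, c18, c5, c8}.
Reachable from c10: {c10}.
Only in c5's history (ahead): {c14, c18, c5, c8} — 4.
Only in c10's history (behind): {} — 0.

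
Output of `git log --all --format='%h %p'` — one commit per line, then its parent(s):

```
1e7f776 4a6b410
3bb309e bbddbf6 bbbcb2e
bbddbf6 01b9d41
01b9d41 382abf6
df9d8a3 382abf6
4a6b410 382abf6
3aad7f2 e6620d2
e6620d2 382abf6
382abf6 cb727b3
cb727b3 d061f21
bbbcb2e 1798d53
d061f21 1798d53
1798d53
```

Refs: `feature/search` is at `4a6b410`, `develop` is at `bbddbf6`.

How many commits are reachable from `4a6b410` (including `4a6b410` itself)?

5

Walking parent pointers from 4a6b410: reachable set = {1798d53, 382abf6, 4a6b410, cb727b3, d061f21}.
That is 5 commits.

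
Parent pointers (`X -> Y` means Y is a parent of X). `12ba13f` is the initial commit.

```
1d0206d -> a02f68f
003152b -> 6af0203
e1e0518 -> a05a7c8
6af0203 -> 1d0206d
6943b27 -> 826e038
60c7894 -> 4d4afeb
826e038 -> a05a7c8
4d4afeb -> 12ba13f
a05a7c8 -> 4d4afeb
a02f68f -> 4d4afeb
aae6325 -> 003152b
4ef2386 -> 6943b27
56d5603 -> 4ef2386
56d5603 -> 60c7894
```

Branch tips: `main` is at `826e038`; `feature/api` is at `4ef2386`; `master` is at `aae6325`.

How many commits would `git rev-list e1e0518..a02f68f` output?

1

Reachable from a02f68f: {12ba13f, 4d4afeb, a02f68f}.
Reachable from e1e0518: {12ba13f, 4d4afeb, a05a7c8, e1e0518}.
In a02f68f's history but not e1e0518's: {a02f68f} — 1 commit.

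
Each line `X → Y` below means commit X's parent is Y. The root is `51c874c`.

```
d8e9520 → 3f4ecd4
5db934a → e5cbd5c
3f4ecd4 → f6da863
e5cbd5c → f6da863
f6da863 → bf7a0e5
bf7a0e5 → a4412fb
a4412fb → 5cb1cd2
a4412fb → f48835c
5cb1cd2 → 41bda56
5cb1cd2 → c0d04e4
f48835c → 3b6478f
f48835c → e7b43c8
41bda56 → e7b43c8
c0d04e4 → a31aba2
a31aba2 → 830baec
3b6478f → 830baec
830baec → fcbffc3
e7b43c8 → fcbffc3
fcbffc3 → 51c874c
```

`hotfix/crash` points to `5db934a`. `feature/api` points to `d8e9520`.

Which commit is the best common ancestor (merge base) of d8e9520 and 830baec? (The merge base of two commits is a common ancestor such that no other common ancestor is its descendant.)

830baec

Ancestors of d8e9520: {3b6478f, 3f4ecd4, 41bda56, 51c874c, 5cb1cd2, 830baec, a31aba2, a4412fb, bf7a0e5, c0d04e4, d8e9520, e7b43c8, f48835c, f6da863, fcbffc3}.
Ancestors of 830baec: {51c874c, 830baec, fcbffc3}.
Common ancestors: {51c874c, 830baec, fcbffc3}.
Among these, 830baec is not an ancestor of any other common ancestor — it is the merge base.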